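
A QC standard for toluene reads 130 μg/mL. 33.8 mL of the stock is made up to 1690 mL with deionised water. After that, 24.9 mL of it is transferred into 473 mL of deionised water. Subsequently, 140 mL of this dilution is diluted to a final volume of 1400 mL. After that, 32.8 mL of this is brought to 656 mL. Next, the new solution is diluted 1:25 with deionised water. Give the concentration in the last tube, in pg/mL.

Overall dilution factor = 50 × 20.00 × 10 × 20 × 25 = 5.00 × 10⁶.
130 μg/mL / 5.00 × 10⁶ = 2.60 × 10⁻⁵ μg/mL = 26.0 pg/mL.

26.0 pg/mL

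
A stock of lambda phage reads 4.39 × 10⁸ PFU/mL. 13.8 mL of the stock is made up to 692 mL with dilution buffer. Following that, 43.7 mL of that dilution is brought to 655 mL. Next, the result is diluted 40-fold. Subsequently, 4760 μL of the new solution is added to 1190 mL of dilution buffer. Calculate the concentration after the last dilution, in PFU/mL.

58.2 PFU/mL

Overall dilution factor = 50.14 × 14.99 × 40 × 251 = 7.55 × 10⁶.
4.39 × 10⁸ PFU/mL / 7.55 × 10⁶ = 58.2 PFU/mL.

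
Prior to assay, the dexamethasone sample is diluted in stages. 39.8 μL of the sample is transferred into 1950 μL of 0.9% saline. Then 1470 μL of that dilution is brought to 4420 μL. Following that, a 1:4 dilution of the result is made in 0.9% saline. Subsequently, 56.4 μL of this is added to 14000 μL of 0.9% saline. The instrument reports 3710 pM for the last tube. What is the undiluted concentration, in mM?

Overall dilution factor = 49.99 × 3.007 × 4 × 249.2 = 1.50 × 10⁵.
Original = 3710 pM × 1.50 × 10⁵ = 5.56 × 10⁸ pM = 0.556 mM.

0.556 mM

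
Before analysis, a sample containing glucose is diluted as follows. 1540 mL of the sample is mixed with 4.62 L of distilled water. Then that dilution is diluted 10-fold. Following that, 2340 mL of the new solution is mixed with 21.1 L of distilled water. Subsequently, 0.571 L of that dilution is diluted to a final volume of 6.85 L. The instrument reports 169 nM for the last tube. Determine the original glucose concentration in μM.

Overall dilution factor = 4 × 10 × 10.02 × 12.00 = 4807.
Original = 169 nM × 4807 = 8.12 × 10⁵ nM = 812 μM.

812 μM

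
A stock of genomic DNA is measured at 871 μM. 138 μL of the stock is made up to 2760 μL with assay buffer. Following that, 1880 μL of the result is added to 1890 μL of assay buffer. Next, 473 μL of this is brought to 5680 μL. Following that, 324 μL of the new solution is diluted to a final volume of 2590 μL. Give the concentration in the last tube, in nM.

Overall dilution factor = 20 × 2.005 × 12.01 × 7.994 = 3850.
871 μM / 3850 = 0.226 μM = 226 nM.

226 nM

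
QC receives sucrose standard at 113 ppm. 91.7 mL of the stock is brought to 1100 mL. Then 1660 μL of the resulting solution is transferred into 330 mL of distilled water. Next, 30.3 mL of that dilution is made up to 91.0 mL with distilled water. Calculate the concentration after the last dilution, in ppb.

15.7 ppb

Overall dilution factor = 12.00 × 199.8 × 3.003 = 7198.
113 ppm / 7198 = 0.0157 ppm = 15.7 ppb.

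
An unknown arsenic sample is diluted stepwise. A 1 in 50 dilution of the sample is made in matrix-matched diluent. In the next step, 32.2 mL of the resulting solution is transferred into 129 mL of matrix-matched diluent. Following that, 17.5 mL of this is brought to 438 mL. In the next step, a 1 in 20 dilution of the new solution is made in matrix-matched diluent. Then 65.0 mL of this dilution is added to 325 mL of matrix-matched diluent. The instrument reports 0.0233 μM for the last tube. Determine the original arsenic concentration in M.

Overall dilution factor = 50 × 5.006 × 25.03 × 20 × 6 = 7.52 × 10⁵.
Original = 0.0233 μM × 7.52 × 10⁵ = 1.75 × 10⁴ μM = 0.0175 M.

0.0175 M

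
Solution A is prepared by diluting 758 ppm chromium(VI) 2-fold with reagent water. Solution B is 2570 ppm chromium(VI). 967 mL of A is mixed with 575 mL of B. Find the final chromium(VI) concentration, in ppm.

1200 ppm

C_A = 758 ppm / 2 = 379 ppm.
C_mix = (C_A·V_A + C_B·V_B)/(V_A + V_B) = (379×967 + 2570×575) / 1542 = 1196 ppm.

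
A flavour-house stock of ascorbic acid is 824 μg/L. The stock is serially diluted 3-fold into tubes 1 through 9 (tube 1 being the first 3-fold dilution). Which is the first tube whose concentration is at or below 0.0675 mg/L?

tube 3

Tube n has concentration 824 μg/L / 3ⁿ.
Need 3ⁿ ≥ 824 μg/L / 0.0675 mg/L = 12.2, so n ≥ 2.28.
First such tube: n = 3.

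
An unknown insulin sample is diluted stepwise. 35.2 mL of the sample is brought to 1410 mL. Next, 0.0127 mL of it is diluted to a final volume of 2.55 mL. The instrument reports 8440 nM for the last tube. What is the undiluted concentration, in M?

Overall dilution factor = 40.06 × 200.8 = 8043.
Original = 8440 nM × 8043 = 6.79 × 10⁷ nM = 0.0679 M.

0.0679 M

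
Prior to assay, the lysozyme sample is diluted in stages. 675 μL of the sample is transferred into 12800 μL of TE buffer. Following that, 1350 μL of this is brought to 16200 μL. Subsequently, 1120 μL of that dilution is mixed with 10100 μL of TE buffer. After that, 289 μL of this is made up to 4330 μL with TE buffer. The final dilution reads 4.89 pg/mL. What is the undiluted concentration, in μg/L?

Overall dilution factor = 19.96 × 12 × 10.02 × 14.98 = 3.60 × 10⁴.
Original = 4.89 pg/mL × 3.60 × 10⁴ = 1.76 × 10⁵ pg/mL = 176 μg/L.

176 μg/L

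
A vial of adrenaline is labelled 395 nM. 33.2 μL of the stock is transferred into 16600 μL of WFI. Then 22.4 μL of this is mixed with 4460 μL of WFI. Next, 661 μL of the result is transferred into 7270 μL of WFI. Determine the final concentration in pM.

0.328 pM

Overall dilution factor = 501 × 200.1 × 12.00 = 1.20 × 10⁶.
395 nM / 1.20 × 10⁶ = 3.28 × 10⁻⁴ nM = 0.328 pM.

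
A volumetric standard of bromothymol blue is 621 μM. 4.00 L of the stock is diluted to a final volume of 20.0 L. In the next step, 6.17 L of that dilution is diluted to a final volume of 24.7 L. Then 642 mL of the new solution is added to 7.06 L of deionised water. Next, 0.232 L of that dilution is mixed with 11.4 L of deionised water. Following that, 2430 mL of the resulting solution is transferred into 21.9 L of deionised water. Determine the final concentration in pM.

Overall dilution factor = 5 × 4.003 × 12.00 × 50.14 × 10.01 = 1.21 × 10⁵.
621 μM / 1.21 × 10⁵ = 5.15 × 10⁻³ μM = 5150 pM.

5150 pM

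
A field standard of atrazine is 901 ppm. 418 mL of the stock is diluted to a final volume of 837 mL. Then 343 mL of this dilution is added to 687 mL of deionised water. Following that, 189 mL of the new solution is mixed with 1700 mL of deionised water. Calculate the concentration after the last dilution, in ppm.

Overall dilution factor = 2.002 × 3.003 × 9.995 = 60.1.
901 ppm / 60.1 = 15.0 ppm.

15.0 ppm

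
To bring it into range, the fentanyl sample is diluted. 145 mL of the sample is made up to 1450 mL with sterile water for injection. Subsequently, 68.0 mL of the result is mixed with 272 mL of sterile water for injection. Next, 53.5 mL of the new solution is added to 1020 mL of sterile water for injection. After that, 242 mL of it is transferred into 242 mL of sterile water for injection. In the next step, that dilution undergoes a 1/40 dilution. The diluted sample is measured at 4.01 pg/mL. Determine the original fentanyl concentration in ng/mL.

Overall dilution factor = 10 × 5 × 20.07 × 2 × 40 = 8.03 × 10⁴.
Original = 4.01 pg/mL × 8.03 × 10⁴ = 3.22 × 10⁵ pg/mL = 322 ng/mL.

322 ng/mL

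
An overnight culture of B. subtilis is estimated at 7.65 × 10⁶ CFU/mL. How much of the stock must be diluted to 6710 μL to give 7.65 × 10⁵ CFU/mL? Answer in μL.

V₁ = C₂V₂/C₁ = 7.65 × 10⁵ × 6710 / 7.65 × 10⁶ = 671 μL.

671 μL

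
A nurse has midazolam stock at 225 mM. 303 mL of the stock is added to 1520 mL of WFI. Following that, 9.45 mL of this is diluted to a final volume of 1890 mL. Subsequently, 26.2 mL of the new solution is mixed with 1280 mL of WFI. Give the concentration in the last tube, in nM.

Overall dilution factor = 6.017 × 200 × 49.85 = 6.00 × 10⁴.
225 mM / 6.00 × 10⁴ = 3.75 × 10⁻³ mM = 3750 nM.

3750 nM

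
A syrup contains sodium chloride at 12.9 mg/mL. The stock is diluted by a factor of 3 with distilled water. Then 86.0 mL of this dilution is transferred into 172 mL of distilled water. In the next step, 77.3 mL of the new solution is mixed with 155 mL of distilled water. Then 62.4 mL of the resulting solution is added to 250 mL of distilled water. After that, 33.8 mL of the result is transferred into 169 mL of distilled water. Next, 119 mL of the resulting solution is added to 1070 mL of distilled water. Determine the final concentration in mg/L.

1.59 mg/L

Overall dilution factor = 3 × 3 × 3.005 × 5.006 × 6 × 9.992 = 8118.
12.9 mg/mL / 8118 = 1.59 × 10⁻³ mg/mL = 1.59 mg/L.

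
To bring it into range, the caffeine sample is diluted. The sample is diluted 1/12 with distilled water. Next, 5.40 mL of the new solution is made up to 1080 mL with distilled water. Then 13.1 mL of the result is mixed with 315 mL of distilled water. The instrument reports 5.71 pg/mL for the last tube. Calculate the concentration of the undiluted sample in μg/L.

343 μg/L

Overall dilution factor = 12 × 200 × 25.05 = 6.01 × 10⁴.
Original = 5.71 pg/mL × 6.01 × 10⁴ = 3.43 × 10⁵ pg/mL = 343 μg/L.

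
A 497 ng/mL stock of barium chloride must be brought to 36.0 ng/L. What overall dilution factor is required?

Factor = C₀/C_target = 497 ng/mL / 36.0 ng/L = 1.38 × 10⁴.

1.38 × 10⁴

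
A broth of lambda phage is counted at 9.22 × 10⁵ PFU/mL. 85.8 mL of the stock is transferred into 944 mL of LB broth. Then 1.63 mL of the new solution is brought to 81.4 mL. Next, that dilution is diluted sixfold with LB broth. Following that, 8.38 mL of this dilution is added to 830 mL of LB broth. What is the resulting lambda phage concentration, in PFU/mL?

2.56 PFU/mL

Overall dilution factor = 12.00 × 49.94 × 6 × 100.0 = 3.60 × 10⁵.
9.22 × 10⁵ PFU/mL / 3.60 × 10⁵ = 2.56 PFU/mL.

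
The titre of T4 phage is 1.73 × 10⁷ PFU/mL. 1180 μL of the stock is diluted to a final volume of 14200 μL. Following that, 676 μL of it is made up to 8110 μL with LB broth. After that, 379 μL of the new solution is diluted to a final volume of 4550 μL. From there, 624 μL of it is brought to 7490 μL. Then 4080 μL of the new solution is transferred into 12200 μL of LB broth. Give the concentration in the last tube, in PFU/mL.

Overall dilution factor = 12.03 × 12.00 × 12.01 × 12.00 × 3.990 = 8.30 × 10⁴.
1.73 × 10⁷ PFU/mL / 8.30 × 10⁴ = 208 PFU/mL.

208 PFU/mL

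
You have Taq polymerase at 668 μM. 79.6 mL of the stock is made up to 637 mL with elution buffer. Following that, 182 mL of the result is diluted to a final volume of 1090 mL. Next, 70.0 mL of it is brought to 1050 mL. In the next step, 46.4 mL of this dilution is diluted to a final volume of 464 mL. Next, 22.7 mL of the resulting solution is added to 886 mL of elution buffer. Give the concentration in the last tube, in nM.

Overall dilution factor = 8.003 × 5.989 × 15 × 10 × 40.03 = 2.88 × 10⁵.
668 μM / 2.88 × 10⁵ = 2.32 × 10⁻³ μM = 2.32 nM.

2.32 nM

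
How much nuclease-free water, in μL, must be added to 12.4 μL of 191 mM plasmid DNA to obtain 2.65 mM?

V₂ = C₁V₁/C₂ = 191 × 12.4 / 2.65 = 894 μL.
Diluent to add = V₂ − V₁ = 894 − 12.4 = 881 μL.

881 μL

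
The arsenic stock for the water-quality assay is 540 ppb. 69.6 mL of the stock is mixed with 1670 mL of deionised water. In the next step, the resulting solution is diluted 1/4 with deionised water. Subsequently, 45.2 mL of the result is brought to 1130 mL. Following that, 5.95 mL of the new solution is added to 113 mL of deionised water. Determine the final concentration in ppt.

10.8 ppt

Overall dilution factor = 24.99 × 4 × 25 × 19.99 = 5.00 × 10⁴.
540 ppb / 5.00 × 10⁴ = 0.0108 ppb = 10.8 ppt.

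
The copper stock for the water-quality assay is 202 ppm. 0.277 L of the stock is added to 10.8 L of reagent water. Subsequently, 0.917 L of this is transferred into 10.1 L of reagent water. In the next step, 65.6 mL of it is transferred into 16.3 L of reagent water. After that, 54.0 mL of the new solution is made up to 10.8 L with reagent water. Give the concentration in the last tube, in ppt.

Overall dilution factor = 39.99 × 12.01 × 249.5 × 200 = 2.40 × 10⁷.
202 ppm / 2.40 × 10⁷ = 8.43 × 10⁻⁶ ppm = 8.43 ppt.

8.43 ppt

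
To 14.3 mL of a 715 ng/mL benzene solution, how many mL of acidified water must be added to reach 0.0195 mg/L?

0.0195 mg/L = 19.5 ng/mL.
V₂ = C₁V₁/C₂ = 715 × 14.3 / 19.5 = 524 mL.
Diluent to add = V₂ − V₁ = 524 − 14.3 = 510 mL.

510 mL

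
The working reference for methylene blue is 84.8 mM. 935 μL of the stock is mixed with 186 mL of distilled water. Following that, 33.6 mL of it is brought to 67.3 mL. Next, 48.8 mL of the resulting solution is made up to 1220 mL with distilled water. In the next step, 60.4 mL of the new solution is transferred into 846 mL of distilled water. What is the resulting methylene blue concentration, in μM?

0.564 μM

Overall dilution factor = 199.9 × 2.003 × 25 × 15.01 = 1.50 × 10⁵.
84.8 mM / 1.50 × 10⁵ = 5.64 × 10⁻⁴ mM = 0.564 μM.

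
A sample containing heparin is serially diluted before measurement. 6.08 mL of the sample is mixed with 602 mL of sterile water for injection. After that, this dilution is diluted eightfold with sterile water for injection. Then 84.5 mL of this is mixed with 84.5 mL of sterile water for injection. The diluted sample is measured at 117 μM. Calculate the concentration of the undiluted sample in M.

Overall dilution factor = 100.0 × 8 × 2 = 1600.
Original = 117 μM × 1600 = 1.87 × 10⁵ μM = 0.187 M.

0.187 M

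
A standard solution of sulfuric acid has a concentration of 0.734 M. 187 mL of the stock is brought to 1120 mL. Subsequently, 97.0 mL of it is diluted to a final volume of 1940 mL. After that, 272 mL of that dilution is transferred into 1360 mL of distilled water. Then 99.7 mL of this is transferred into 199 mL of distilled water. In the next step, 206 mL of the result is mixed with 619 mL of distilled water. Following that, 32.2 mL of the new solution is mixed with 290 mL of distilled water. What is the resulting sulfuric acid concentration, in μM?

Overall dilution factor = 5.989 × 20 × 6 × 2.996 × 4.005 × 10.01 = 8.63 × 10⁴.
0.734 M / 8.63 × 10⁴ = 8.51 × 10⁻⁶ M = 8.51 μM.

8.51 μM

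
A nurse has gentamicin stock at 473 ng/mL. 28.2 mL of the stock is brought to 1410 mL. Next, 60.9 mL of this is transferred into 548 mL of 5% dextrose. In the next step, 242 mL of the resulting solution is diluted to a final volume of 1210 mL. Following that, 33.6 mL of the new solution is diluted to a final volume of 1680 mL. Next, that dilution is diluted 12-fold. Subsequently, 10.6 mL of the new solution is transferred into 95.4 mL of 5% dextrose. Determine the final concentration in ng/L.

0.0315 ng/L

Overall dilution factor = 50 × 9.998 × 5 × 50 × 12 × 10 = 1.50 × 10⁷.
473 ng/mL / 1.50 × 10⁷ = 3.15 × 10⁻⁵ ng/mL = 0.0315 ng/L.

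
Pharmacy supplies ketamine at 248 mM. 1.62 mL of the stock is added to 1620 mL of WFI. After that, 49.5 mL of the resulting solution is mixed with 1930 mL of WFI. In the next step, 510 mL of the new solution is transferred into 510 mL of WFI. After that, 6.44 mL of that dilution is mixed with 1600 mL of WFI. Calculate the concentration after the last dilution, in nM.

12.4 nM

Overall dilution factor = 1001 × 39.99 × 2 × 249.4 = 2.00 × 10⁷.
248 mM / 2.00 × 10⁷ = 1.24 × 10⁻⁵ mM = 12.4 nM.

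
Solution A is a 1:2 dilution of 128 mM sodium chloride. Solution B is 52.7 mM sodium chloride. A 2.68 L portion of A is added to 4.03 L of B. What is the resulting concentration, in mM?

57.2 mM

C_A = 128 mM / 2 = 64.0 mM.
C_mix = (C_A·V_A + C_B·V_B)/(V_A + V_B) = (64.0×2.68 + 52.7×4.03) / 6.710 = 57.2 mM.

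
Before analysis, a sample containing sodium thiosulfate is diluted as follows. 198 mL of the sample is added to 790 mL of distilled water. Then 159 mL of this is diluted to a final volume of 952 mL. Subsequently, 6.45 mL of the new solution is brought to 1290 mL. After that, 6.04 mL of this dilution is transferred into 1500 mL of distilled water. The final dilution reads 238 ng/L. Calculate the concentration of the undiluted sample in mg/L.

Overall dilution factor = 4.990 × 5.987 × 200 × 249.3 = 1.49 × 10⁶.
Original = 238 ng/L × 1.49 × 10⁶ = 3.55 × 10⁸ ng/L = 355 mg/L.

355 mg/L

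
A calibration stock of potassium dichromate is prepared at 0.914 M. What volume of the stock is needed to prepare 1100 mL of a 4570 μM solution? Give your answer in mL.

5.50 mL

4570 μM = 4.57 × 10⁻³ M.
V₁ = C₂V₂/C₁ = 4.57 × 10⁻³ × 1100 / 0.914 = 5.50 mL.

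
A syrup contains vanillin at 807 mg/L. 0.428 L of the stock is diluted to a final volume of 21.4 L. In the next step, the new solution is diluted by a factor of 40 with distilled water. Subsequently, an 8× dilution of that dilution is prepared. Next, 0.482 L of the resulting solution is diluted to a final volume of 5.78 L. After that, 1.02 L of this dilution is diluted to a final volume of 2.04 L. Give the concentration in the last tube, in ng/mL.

2.10 ng/mL

Overall dilution factor = 50 × 40 × 8 × 11.99 × 2 = 3.84 × 10⁵.
807 mg/L / 3.84 × 10⁵ = 2.10 × 10⁻³ mg/L = 2.10 ng/mL.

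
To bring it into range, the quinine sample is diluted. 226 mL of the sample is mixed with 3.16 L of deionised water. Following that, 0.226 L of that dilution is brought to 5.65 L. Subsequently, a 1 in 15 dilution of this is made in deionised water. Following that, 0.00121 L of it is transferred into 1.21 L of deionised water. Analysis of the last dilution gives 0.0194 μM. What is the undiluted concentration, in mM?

Overall dilution factor = 14.98 × 25 × 15 × 1001 = 5.62 × 10⁶.
Original = 0.0194 μM × 5.62 × 10⁶ = 1.09 × 10⁵ μM = 109 mM.

109 mM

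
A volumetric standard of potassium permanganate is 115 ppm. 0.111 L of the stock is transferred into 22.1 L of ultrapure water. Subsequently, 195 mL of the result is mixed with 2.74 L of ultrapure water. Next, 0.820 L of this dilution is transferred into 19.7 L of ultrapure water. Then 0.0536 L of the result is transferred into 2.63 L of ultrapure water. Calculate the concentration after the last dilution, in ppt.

Overall dilution factor = 200.1 × 15.05 × 25.02 × 50.07 = 3.77 × 10⁶.
115 ppm / 3.77 × 10⁶ = 3.05 × 10⁻⁵ ppm = 30.5 ppt.

30.5 ppt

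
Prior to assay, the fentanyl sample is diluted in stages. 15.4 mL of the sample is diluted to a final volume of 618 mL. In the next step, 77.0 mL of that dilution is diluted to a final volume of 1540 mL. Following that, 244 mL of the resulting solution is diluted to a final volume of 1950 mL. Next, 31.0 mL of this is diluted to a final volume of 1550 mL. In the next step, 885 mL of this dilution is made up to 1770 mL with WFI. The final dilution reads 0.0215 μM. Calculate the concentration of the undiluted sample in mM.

Overall dilution factor = 40.13 × 20 × 7.992 × 50 × 2 = 6.41 × 10⁵.
Original = 0.0215 μM × 6.41 × 10⁵ = 1.38 × 10⁴ μM = 13.8 mM.

13.8 mM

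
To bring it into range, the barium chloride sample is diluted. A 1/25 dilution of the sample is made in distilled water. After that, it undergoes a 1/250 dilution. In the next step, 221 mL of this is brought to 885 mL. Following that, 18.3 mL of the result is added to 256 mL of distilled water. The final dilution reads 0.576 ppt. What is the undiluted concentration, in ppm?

0.216 ppm

Overall dilution factor = 25 × 250 × 4.005 × 14.99 = 3.75 × 10⁵.
Original = 0.576 ppt × 3.75 × 10⁵ = 2.16 × 10⁵ ppt = 0.216 ppm.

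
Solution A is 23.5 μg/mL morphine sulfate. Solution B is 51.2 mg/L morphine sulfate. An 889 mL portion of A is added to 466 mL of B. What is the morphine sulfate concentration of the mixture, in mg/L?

33.0 mg/L

C_B = 51.2 mg/L = 51.2 μg/mL.
C_mix = (C_A·V_A + C_B·V_B)/(V_A + V_B) = (23.5×889 + 51.2×466) / 1355 = 33.0 μg/mL = 33.0 mg/L.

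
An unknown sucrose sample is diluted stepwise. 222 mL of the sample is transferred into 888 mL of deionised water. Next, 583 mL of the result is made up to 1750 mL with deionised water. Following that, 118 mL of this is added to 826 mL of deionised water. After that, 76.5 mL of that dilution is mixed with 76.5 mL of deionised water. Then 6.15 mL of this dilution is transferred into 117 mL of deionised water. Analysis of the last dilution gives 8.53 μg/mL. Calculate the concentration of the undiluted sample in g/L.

41.0 g/L

Overall dilution factor = 5 × 3.002 × 8 × 2 × 20.02 = 4809.
Original = 8.53 μg/mL × 4809 = 4.10 × 10⁴ μg/mL = 41.0 g/L.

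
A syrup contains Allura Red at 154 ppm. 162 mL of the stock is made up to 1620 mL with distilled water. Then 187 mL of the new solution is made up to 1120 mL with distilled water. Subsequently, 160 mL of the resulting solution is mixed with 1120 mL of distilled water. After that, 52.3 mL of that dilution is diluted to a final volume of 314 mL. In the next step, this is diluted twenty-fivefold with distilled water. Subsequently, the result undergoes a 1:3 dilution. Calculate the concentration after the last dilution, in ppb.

0.714 ppb

Overall dilution factor = 10 × 5.989 × 8 × 6.004 × 25 × 3 = 2.16 × 10⁵.
154 ppm / 2.16 × 10⁵ = 7.14 × 10⁻⁴ ppm = 0.714 ppb.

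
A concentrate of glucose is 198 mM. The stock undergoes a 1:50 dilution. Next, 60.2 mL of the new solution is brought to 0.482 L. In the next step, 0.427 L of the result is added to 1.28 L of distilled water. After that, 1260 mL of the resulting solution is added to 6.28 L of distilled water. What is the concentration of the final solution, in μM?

Overall dilution factor = 50 × 8.007 × 3.998 × 5.984 = 9577.
198 mM / 9577 = 0.0207 mM = 20.7 μM.

20.7 μM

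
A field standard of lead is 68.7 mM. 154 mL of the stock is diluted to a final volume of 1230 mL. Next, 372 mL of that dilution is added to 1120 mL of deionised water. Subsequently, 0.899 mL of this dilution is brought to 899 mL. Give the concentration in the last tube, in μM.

2.14 μM

Overall dilution factor = 7.987 × 4.011 × 1000 = 3.20 × 10⁴.
68.7 mM / 3.20 × 10⁴ = 2.14 × 10⁻³ mM = 2.14 μM.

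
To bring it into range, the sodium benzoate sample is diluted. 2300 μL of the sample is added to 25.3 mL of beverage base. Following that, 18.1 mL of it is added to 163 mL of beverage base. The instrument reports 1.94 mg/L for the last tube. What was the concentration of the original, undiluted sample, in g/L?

0.233 g/L

Overall dilution factor = 12 × 10.01 = 120.
Original = 1.94 mg/L × 120 = 233 mg/L = 0.233 g/L.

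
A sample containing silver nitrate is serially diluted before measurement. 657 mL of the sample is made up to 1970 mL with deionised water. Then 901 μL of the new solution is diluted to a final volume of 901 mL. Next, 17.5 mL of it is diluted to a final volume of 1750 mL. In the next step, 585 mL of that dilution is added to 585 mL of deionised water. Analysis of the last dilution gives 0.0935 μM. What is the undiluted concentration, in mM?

Overall dilution factor = 2.998 × 1000 × 100 × 2 = 6.00 × 10⁵.
Original = 0.0935 μM × 6.00 × 10⁵ = 5.61 × 10⁴ μM = 56.1 mM.

56.1 mM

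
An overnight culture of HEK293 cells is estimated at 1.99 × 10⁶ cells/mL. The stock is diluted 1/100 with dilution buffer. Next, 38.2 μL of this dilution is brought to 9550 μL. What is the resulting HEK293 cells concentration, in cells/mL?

Overall dilution factor = 100 × 250 = 2.50 × 10⁴.
1.99 × 10⁶ cells/mL / 2.50 × 10⁴ = 79.6 cells/mL.

79.6 cells/mL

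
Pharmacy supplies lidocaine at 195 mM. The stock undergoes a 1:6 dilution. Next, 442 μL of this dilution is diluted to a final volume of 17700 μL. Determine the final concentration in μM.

812 μM

Overall dilution factor = 6 × 40.05 = 240.
195 mM / 240 = 0.812 mM = 812 μM.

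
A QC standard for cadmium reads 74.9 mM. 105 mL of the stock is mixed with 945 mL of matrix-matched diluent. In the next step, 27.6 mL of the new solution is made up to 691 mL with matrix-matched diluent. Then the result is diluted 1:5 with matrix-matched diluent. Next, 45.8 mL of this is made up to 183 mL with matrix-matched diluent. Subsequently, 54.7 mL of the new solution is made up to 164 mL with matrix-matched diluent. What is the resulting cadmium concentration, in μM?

4.99 μM

Overall dilution factor = 10 × 25.04 × 5 × 3.996 × 2.998 = 1.50 × 10⁴.
74.9 mM / 1.50 × 10⁴ = 4.99 × 10⁻³ mM = 4.99 μM.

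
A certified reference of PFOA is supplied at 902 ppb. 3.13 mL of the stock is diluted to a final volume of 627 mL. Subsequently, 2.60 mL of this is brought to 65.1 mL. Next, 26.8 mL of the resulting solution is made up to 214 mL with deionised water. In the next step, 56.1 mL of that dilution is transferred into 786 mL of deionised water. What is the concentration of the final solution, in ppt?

1.50 ppt

Overall dilution factor = 200.3 × 25.04 × 7.985 × 15.01 = 6.01 × 10⁵.
902 ppb / 6.01 × 10⁵ = 1.50 × 10⁻³ ppb = 1.50 ppt.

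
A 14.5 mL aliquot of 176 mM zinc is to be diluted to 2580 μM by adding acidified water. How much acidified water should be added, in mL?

2580 μM = 2.58 mM.
V₂ = C₁V₁/C₂ = 176 × 14.5 / 2.58 = 989 mL.
Diluent to add = V₂ − V₁ = 989 − 14.5 = 975 mL.

975 mL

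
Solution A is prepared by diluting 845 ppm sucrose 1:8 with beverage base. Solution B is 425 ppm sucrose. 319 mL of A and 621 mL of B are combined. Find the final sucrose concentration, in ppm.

C_A = 845 ppm / 8 = 106 ppm.
C_mix = (C_A·V_A + C_B·V_B)/(V_A + V_B) = (106×319 + 425×621) / 940.0 = 317 ppm.

317 ppm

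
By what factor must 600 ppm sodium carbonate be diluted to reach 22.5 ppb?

Factor = C₀/C_target = 600 ppm / 22.5 ppb = 2.67 × 10⁴.

2.67 × 10⁴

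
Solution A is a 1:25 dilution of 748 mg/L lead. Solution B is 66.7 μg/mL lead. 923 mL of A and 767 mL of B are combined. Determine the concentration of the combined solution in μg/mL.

C_A = 748 mg/L / 25 = 29.9 mg/L.
C_B = 66.7 μg/mL = 66.7 mg/L.
C_mix = (C_A·V_A + C_B·V_B)/(V_A + V_B) = (29.9×923 + 66.7×767) / 1690 = 46.6 mg/L = 46.6 μg/mL.

46.6 μg/mL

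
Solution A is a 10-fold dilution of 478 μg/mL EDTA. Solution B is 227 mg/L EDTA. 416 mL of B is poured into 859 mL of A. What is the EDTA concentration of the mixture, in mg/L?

C_A = 478 μg/mL / 10 = 47.8 μg/mL.
C_B = 227 mg/L = 227 μg/mL.
C_mix = (C_A·V_A + C_B·V_B)/(V_A + V_B) = (47.8×859 + 227×416) / 1275 = 106 μg/mL = 106 mg/L.

106 mg/L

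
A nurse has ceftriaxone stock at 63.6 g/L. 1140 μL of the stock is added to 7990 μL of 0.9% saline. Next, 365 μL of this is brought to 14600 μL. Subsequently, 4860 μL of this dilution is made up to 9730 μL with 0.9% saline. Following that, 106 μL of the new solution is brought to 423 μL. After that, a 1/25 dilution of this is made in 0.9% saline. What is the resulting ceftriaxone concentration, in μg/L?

Overall dilution factor = 8.009 × 40 × 2.002 × 3.991 × 25 = 6.40 × 10⁴.
63.6 g/L / 6.40 × 10⁴ = 9.94 × 10⁻⁴ g/L = 994 μg/L.

994 μg/L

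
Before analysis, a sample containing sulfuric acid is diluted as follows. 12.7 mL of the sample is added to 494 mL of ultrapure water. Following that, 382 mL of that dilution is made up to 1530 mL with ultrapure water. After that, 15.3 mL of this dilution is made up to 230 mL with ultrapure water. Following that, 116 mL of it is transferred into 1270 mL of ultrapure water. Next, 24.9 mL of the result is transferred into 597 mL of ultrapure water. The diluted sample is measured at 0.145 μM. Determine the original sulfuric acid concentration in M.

0.104 M

Overall dilution factor = 39.90 × 4.005 × 15.03 × 11.95 × 24.98 = 7.17 × 10⁵.
Original = 0.145 μM × 7.17 × 10⁵ = 1.04 × 10⁵ μM = 0.104 M.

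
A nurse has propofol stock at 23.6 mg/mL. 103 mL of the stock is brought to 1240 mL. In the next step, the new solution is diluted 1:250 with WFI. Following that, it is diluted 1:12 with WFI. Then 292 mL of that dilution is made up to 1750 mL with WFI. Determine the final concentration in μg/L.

109 μg/L

Overall dilution factor = 12.04 × 250 × 12 × 5.993 = 2.16 × 10⁵.
23.6 mg/mL / 2.16 × 10⁵ = 1.09 × 10⁻⁴ mg/mL = 109 μg/L.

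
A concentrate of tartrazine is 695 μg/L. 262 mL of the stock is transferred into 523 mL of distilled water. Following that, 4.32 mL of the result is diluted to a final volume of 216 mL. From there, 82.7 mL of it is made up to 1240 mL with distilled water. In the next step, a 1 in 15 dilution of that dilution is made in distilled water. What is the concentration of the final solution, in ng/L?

Overall dilution factor = 2.996 × 50 × 14.99 × 15 = 3.37 × 10⁴.
695 μg/L / 3.37 × 10⁴ = 0.0206 μg/L = 20.6 ng/L.

20.6 ng/L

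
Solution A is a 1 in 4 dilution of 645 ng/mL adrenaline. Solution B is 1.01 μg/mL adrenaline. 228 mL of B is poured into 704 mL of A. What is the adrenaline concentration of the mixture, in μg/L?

C_A = 645 ng/mL / 4 = 161 ng/mL.
C_B = 1.01 μg/mL = 1010 ng/mL.
C_mix = (C_A·V_A + C_B·V_B)/(V_A + V_B) = (161×704 + 1010×228) / 932.0 = 369 ng/mL = 369 μg/L.

369 μg/L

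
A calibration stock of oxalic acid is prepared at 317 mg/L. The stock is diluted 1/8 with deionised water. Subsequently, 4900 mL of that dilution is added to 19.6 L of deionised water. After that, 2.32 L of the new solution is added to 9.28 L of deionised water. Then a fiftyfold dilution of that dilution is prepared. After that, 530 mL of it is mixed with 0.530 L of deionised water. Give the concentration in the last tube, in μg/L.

Overall dilution factor = 8 × 5 × 5 × 50 × 2 = 2.00 × 10⁴.
317 mg/L / 2.00 × 10⁴ = 0.0158 mg/L = 15.8 μg/L.

15.8 μg/L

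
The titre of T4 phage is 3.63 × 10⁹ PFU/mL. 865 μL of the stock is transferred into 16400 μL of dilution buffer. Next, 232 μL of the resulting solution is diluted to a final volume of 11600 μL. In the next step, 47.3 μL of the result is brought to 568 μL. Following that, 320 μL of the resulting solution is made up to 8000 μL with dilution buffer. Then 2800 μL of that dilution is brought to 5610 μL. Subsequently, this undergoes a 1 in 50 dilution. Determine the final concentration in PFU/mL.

121 PFU/mL

Overall dilution factor = 19.96 × 50 × 12.01 × 25 × 2.004 × 50 = 3.00 × 10⁷.
3.63 × 10⁹ PFU/mL / 3.00 × 10⁷ = 121 PFU/mL.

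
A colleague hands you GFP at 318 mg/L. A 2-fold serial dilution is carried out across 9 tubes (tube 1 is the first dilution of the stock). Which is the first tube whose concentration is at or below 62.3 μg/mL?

Tube n has concentration 318 mg/L / 2ⁿ.
Need 2ⁿ ≥ 318 mg/L / 62.3 μg/mL = 5.10, so n ≥ 2.35.
First such tube: n = 3.

tube 3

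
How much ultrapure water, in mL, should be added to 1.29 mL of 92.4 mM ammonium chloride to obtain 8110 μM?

13.4 mL

8110 μM = 8.11 mM.
V₂ = C₁V₁/C₂ = 92.4 × 1.29 / 8.11 = 14.7 mL.
Diluent to add = V₂ − V₁ = 14.7 − 1.29 = 13.4 mL.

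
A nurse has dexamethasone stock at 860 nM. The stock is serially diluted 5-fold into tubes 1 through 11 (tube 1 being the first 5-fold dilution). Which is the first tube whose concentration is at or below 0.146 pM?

tube 10

Tube n has concentration 860 nM / 5ⁿ.
Need 5ⁿ ≥ 860 nM / 0.146 pM = 5.89 × 10⁶, so n ≥ 9.69.
First such tube: n = 10.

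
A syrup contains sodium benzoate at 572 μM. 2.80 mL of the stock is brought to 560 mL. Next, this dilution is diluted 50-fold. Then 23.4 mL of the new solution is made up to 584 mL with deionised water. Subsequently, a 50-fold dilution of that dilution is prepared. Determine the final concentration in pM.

Overall dilution factor = 200 × 50 × 24.96 × 50 = 1.25 × 10⁷.
572 μM / 1.25 × 10⁷ = 4.58 × 10⁻⁵ μM = 45.8 pM.

45.8 pM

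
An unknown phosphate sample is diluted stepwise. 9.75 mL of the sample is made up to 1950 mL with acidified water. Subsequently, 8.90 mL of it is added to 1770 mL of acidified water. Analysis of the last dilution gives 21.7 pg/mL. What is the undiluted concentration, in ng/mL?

867 ng/mL

Overall dilution factor = 200 × 199.9 = 4.00 × 10⁴.
Original = 21.7 pg/mL × 4.00 × 10⁴ = 8.67 × 10⁵ pg/mL = 867 ng/mL.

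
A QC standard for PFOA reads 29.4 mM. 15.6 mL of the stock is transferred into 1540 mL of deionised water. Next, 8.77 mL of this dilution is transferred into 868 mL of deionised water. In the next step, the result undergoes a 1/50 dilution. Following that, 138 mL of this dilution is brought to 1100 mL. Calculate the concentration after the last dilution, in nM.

Overall dilution factor = 99.72 × 99.97 × 50 × 7.971 = 3.97 × 10⁶.
29.4 mM / 3.97 × 10⁶ = 7.40 × 10⁻⁶ mM = 7.40 nM.

7.40 nM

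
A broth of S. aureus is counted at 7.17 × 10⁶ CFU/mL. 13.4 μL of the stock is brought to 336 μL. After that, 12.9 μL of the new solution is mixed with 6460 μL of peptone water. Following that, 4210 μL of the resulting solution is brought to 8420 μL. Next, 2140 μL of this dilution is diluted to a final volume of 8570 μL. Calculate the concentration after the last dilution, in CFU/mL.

Overall dilution factor = 25.07 × 501.8 × 2 × 4.005 = 1.01 × 10⁵.
7.17 × 10⁶ CFU/mL / 1.01 × 10⁵ = 71.2 CFU/mL.

71.2 CFU/mL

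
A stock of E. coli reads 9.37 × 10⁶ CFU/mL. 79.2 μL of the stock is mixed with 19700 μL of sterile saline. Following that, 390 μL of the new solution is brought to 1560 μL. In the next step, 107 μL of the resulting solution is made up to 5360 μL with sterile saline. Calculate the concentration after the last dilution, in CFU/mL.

187 CFU/mL

Overall dilution factor = 249.7 × 4 × 50.09 = 5.00 × 10⁴.
9.37 × 10⁶ CFU/mL / 5.00 × 10⁴ = 187 CFU/mL.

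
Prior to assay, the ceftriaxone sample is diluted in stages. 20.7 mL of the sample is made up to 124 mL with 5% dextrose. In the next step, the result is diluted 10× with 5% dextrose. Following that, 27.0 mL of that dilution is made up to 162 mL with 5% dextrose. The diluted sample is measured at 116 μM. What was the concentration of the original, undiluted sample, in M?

Overall dilution factor = 5.990 × 10 × 6 = 359.
Original = 116 μM × 359 = 4.17 × 10⁴ μM = 0.0417 M.

0.0417 M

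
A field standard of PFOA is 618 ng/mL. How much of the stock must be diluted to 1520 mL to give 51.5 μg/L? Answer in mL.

127 mL

51.5 μg/L = 51.5 ng/mL.
V₁ = C₂V₂/C₁ = 51.5 × 1520 / 618 = 127 mL.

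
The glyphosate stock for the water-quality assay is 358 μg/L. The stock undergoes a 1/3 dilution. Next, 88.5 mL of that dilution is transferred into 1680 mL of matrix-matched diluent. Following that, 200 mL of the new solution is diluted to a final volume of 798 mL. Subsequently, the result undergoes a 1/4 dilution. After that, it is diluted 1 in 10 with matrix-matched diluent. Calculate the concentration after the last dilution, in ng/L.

37.4 ng/L

Overall dilution factor = 3 × 19.98 × 3.990 × 4 × 10 = 9568.
358 μg/L / 9568 = 0.0374 μg/L = 37.4 ng/L.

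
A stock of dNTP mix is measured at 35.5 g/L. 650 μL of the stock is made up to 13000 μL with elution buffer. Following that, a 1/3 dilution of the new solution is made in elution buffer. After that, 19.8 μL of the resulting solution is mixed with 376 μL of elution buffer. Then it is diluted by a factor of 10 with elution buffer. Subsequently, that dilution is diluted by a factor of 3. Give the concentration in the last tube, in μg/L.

Overall dilution factor = 20 × 3 × 19.99 × 10 × 3 = 3.60 × 10⁴.
35.5 g/L / 3.60 × 10⁴ = 9.87 × 10⁻⁴ g/L = 987 μg/L.

987 μg/L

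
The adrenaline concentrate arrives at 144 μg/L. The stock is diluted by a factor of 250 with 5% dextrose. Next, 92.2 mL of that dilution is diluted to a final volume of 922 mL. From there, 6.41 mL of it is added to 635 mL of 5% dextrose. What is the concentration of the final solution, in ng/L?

Overall dilution factor = 250 × 10 × 100.1 = 2.50 × 10⁵.
144 μg/L / 2.50 × 10⁵ = 5.76 × 10⁻⁴ μg/L = 0.576 ng/L.

0.576 ng/L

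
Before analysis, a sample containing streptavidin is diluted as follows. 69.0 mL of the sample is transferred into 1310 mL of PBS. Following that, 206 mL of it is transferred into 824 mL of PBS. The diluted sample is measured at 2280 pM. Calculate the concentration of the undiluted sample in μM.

Overall dilution factor = 19.99 × 5 = 99.9.
Original = 2280 pM × 99.9 = 2.28 × 10⁵ pM = 0.228 μM.

0.228 μM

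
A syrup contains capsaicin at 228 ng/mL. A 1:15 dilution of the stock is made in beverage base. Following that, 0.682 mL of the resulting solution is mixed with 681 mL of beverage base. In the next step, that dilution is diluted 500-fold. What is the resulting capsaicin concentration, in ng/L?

0.0304 ng/L

Overall dilution factor = 15 × 999.5 × 500 = 7.50 × 10⁶.
228 ng/mL / 7.50 × 10⁶ = 3.04 × 10⁻⁵ ng/mL = 0.0304 ng/L.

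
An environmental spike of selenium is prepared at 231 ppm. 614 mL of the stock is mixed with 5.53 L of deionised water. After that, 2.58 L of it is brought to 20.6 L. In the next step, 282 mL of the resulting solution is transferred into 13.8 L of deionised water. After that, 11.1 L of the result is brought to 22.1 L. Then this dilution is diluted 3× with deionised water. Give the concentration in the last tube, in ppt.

Overall dilution factor = 10.01 × 7.984 × 49.94 × 1.991 × 3 = 2.38 × 10⁴.
231 ppm / 2.38 × 10⁴ = 9.69 × 10⁻³ ppm = 9690 ppt.

9690 ppt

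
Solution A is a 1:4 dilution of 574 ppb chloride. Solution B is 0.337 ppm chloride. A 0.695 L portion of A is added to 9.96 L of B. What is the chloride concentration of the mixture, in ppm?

0.324 ppm

C_A = 574 ppb / 4 = 144 ppb.
C_B = 0.337 ppm = 337 ppb.
C_mix = (C_A·V_A + C_B·V_B)/(V_A + V_B) = (144×0.695 + 337×9.96) / 10.66 = 324 ppb = 0.324 ppm.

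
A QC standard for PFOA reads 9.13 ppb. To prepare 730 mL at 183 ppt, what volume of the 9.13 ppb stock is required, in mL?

183 ppt = 0.183 ppb.
V₁ = C₂V₂/C₁ = 0.183 × 730 / 9.13 = 14.6 mL.

14.6 mL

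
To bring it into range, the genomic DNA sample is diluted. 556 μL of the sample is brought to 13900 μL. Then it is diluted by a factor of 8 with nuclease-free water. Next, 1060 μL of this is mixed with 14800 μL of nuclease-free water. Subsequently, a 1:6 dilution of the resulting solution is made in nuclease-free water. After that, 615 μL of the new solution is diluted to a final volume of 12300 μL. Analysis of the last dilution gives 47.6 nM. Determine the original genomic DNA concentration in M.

Overall dilution factor = 25 × 8 × 14.96 × 6 × 20 = 3.59 × 10⁵.
Original = 47.6 nM × 3.59 × 10⁵ = 1.71 × 10⁷ nM = 0.0171 M.

0.0171 M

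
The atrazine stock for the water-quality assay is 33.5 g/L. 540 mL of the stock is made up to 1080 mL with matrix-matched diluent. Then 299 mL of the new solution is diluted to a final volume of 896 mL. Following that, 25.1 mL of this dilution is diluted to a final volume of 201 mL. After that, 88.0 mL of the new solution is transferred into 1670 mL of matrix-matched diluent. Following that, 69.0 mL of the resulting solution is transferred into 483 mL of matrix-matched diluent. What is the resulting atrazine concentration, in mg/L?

Overall dilution factor = 2 × 2.997 × 8.008 × 19.98 × 8 = 7670.
33.5 g/L / 7670 = 4.37 × 10⁻³ g/L = 4.37 mg/L.

4.37 mg/L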